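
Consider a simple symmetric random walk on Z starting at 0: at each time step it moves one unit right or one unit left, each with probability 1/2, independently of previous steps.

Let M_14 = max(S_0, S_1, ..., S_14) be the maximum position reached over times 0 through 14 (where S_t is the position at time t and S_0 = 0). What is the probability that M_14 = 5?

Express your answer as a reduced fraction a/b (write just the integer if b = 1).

Let M_14 = max(S_0,...,S_14). Use the reflection principle: for j ≥ 1, #{paths with M_14 ≥ j} = #{S_14 ≥ j} + #{S_14 ≥ j+1}.
By reflection, #{M_14 ≥ 5} = #{S_14 ≥ 5} + #{S_14 ≥ 6} = 1471 + 1471 = 2942.
#{M_14 ≥ 6} = #{S_14 ≥ 6} + #{S_14 ≥ 7} = 1471 + 470 = 1941.
#{M_14 = 5} = 2942 - 1941 = 1001.
P(M_14 = 5) = 1001/16384 = 1001/16384

Answer: 1001/16384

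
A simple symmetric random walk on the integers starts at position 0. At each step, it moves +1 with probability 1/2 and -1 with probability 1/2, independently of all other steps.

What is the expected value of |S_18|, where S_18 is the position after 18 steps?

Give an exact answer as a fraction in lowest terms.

S_18 takes values m ≡ 0 (mod 2) with |m| ≤ 18; P(S_18=m) = C(18,(18+m)/2)/2^18.
Total paths: 2^18 = 262144
Distribution: P(S=-18)=1/262144, P(S=-16)=18/262144, P(S=-14)=153/262144, P(S=-12)=816/262144, P(S=-10)=3060/262144, P(S=-8)=8568/262144, P(S=-6)=18564/262144, P(S=-4)=31824/262144, P(S=-2)=43758/262144, P(S=0)=48620/262144, P(S=2)=43758/262144, P(S=4)=31824/262144, P(S=6)=18564/262144, P(S=8)=8568/262144, P(S=10)=3060/262144, P(S=12)=816/262144, P(S=14)=153/262144, P(S=16)=18/262144, P(S=18)=1/262144
E[|S_18|] = Σ_m |m|·P(S_18=m) = 875160/262144 = 109395/32768

Answer: 109395/32768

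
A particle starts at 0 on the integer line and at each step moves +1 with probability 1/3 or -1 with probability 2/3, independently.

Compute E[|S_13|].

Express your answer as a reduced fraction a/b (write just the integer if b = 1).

Answer: 836459/177147

Derivation:
S_13 takes values m ≡ 1 (mod 2) with |m| ≤ 13; P(S_13=m) = C(13,(13+m)/2) · (1/3)^((13+m)/2) · (2/3)^((13-m)/2).
Distribution: P(S=-13)=8192/1594323, P(S=-11)=53248/1594323, P(S=-9)=53248/531441, P(S=-7)=292864/1594323, P(S=-5)=366080/1594323, P(S=-3)=36608/177147, P(S=-1)=73216/531441, P(S=1)=36608/531441, P(S=3)=4576/177147, P(S=5)=11440/1594323, P(S=7)=2288/1594323, P(S=9)=104/531441, P(S=11)=26/1594323, P(S=13)=1/1594323
E[|S_13|] = Σ_m |m|·P(S_13=m) = 836459/177147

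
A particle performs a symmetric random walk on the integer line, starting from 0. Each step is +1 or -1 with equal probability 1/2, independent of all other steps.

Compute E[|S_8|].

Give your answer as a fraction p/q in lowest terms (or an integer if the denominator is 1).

S_8 takes values m ≡ 0 (mod 2) with |m| ≤ 8; P(S_8=m) = C(8,(8+m)/2)/2^8.
Total paths: 2^8 = 256
Distribution: P(S=-8)=1/256, P(S=-6)=8/256, P(S=-4)=28/256, P(S=-2)=56/256, P(S=0)=70/256, P(S=2)=56/256, P(S=4)=28/256, P(S=6)=8/256, P(S=8)=1/256
E[|S_8|] = Σ_m |m|·P(S_8=m) = 560/256 = 35/16

Answer: 35/16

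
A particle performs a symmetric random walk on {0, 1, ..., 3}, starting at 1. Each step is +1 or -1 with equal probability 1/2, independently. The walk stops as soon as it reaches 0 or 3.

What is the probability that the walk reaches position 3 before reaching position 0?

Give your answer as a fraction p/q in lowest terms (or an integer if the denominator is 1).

Symmetric walk (p = 1/2): the harmonic-function argument gives P(hit 3 before 0 | start at 1) = a/N.
P = 1/3 = 1/3

Answer: 1/3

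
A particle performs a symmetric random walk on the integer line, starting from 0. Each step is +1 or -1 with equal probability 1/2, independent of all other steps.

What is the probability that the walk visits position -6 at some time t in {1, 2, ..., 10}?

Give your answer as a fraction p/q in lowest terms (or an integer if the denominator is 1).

Count via complement. Let g(t,s) = #length-t paths at position s with S_1..S_t all ≠ -6.
g(t,s) = g(t-1,s-1) + g(t-1,s+1) for s ≠ -6; g(t,-6) = 0.
t=0: g(0,0)=1
t=1: g(1,-1)=1 g(1,1)=1
t=2: g(2,-2)=1 g(2,0)=2 g(2,2)=1
t=3: g(3,-3)=1 g(3,-1)=3 g(3,1)=3 g(3,3)=1
t=4: g(4,-4)=1 g(4,-2)=4 g(4,0)=6 g(4,2)=4 g(4,4)=1
t=5: g(5,-5)=1 g(5,-3)=5 g(5,-1)=10 g(5,1)=10 g(5,3)=5 g(5,5)=1
t=6: g(6,-4)=6 g(6,-2)=15 g(6,0)=20 g(6,2)=15 g(6,4)=6 g(6,6)=1
t=7: g(7,-5)=6 g(7,-3)=21 g(7,-1)=35 g(7,1)=35 g(7,3)=21 g(7,5)=7 g(7,7)=1
t=8: g(8,-4)=27 g(8,-2)=56 g(8,0)=70 g(8,2)=56 g(8,4)=28 g(8,6)=8 g(8,8)=1
t=9: g(9,-5)=27 g(9,-3)=83 g(9,-1)=126 g(9,1)=126 g(9,3)=84 g(9,5)=36 g(9,7)=9 g(9,9)=1
t=10: g(10,-4)=110 g(10,-2)=209 g(10,0)=252 g(10,2)=210 g(10,4)=120 g(10,6)=45 g(10,8)=10 g(10,10)=1
Paths never hitting -6: Σ_s g(10,s) = 957
Paths hitting -6: 2^10 - 957 = 67
P = 67/1024 = 67/1024

Answer: 67/1024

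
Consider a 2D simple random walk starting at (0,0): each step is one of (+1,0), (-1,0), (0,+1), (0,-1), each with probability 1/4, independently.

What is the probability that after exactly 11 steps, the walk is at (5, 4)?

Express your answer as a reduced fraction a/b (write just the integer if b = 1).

Answer: 2541/2097152

Derivation:
Let h be the number of horizontal steps (so 11-h are vertical). To end at (5,4) need (h+5)/2 right-steps and ((11-h)+4)/2 up-steps.
Sum over h with 5 ≤ h ≤ 7, h ≡ 1 (mod 2), 11-h ≡ 0 (mod 2):
h=5: C(11,5)·C(5,5)·C(6,5) = 462·1·6 = 2772
h=7: C(11,7)·C(7,6)·C(4,4) = 330·7·1 = 2310
Total favorable: 5082
Total paths: 4^11 = 4194304
P = 5082/4194304 = 2541/2097152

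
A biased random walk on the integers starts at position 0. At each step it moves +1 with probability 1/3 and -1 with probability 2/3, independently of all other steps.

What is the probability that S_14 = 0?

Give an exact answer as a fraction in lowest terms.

To be at 0 after 14 steps: need exactly 7 steps of +1 and 7 of -1.
Number of such sequences: C(14,7) = 3432
Each has probability (1/3)^7 · (2/3)^7 = 128/4782969
P = 3432 · 128/4782969 = 146432/1594323

Answer: 146432/1594323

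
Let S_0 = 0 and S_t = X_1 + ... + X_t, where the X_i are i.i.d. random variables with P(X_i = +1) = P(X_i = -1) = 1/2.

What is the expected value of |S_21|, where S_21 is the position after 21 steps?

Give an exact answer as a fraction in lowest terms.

S_21 takes values m ≡ 1 (mod 2) with |m| ≤ 21; P(S_21=m) = C(21,(21+m)/2)/2^21.
Total paths: 2^21 = 2097152
Distribution: P(S=-21)=1/2097152, P(S=-19)=21/2097152, P(S=-17)=210/2097152, P(S=-15)=1330/2097152, P(S=-13)=5985/2097152, P(S=-11)=20349/2097152, P(S=-9)=54264/2097152, P(S=-7)=116280/2097152, P(S=-5)=203490/2097152, P(S=-3)=293930/2097152, P(S=-1)=352716/2097152, P(S=1)=352716/2097152, P(S=3)=293930/2097152, P(S=5)=203490/2097152, P(S=7)=116280/2097152, P(S=9)=54264/2097152, P(S=11)=20349/2097152, P(S=13)=5985/2097152, P(S=15)=1330/2097152, P(S=17)=210/2097152, P(S=19)=21/2097152, P(S=21)=1/2097152
E[|S_21|] = Σ_m |m|·P(S_21=m) = 7759752/2097152 = 969969/262144

Answer: 969969/262144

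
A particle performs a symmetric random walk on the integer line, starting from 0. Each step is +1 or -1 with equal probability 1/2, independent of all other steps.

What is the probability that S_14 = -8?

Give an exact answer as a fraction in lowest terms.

To reach position -8 after 14 steps: need 3 steps of +1 and 11 of -1.
Favorable paths: C(14,3) = 364
Total paths: 2^14 = 16384
P = 364/16384 = 91/4096

Answer: 91/4096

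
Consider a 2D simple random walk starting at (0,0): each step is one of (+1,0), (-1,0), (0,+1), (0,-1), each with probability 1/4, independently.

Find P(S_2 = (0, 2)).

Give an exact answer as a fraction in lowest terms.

Let h be the number of horizontal steps (so 2-h are vertical). To end at (0,2) need (h+0)/2 right-steps and ((2-h)+2)/2 up-steps.
Sum over h with 0 ≤ h ≤ 0, h ≡ 0 (mod 2), 2-h ≡ 0 (mod 2):
h=0: C(2,0)·C(0,0)·C(2,2) = 1·1·1 = 1
Total favorable: 1
Total paths: 4^2 = 16
P = 1/16 = 1/16

Answer: 1/16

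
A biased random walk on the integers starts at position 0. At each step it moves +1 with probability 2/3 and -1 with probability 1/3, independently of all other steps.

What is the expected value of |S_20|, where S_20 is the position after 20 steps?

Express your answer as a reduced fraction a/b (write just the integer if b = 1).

S_20 takes values m ≡ 0 (mod 2) with |m| ≤ 20; P(S_20=m) = C(20,(20+m)/2) · (2/3)^((20+m)/2) · (1/3)^((20-m)/2).
Distribution: P(S=-20)=1/3486784401, P(S=-18)=40/3486784401, P(S=-16)=760/3486784401, P(S=-14)=3040/1162261467, P(S=-12)=25840/1162261467, P(S=-10)=165376/1162261467, P(S=-8)=826880/1162261467, P(S=-6)=3307520/1162261467, P(S=-4)=10749440/1162261467, P(S=-2)=85995520/3486784401, P(S=0)=189190144/3486784401, P(S=2)=343982080/3486784401, P(S=4)=171991040/1162261467, P(S=6)=211681280/1162261467, P(S=8)=211681280/1162261467, P(S=10)=169345024/1162261467, P(S=12)=105840640/1162261467, P(S=14)=49807360/1162261467, P(S=16)=49807360/3486784401, P(S=18)=10485760/3486784401, P(S=20)=1048576/3486784401
E[|S_20|] = Σ_m |m|·P(S_20=m) = 24018023140/3486784401

Answer: 24018023140/3486784401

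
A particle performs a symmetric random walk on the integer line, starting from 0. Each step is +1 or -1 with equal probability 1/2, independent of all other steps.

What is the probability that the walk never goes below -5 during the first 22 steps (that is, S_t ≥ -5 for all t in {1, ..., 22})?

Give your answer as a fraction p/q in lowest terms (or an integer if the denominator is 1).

Let f(t,s) = #length-t paths at position s with S_1..S_t all ≥ -5.
f(t,s) = f(t-1,s-1) + f(t-1,s+1) for s ≥ -5; f(t,s) = 0 for s < -5.
t=0: f(0,0)=1
t=1: f(1,-1)=1 f(1,1)=1
t=2: f(2,-2)=1 f(2,0)=2 f(2,2)=1
t=3: f(3,-3)=1 f(3,-1)=3 f(3,1)=3 f(3,3)=1
t=4: f(4,-4)=1 f(4,-2)=4 f(4,0)=6 f(4,2)=4 f(4,4)=1
t=5: f(5,-5)=1 f(5,-3)=5 f(5,-1)=10 f(5,1)=10 f(5,3)=5 f(5,5)=1
t=6: f(6,-4)=6 f(6,-2)=15 f(6,0)=20 f(6,2)=15 f(6,4)=6 f(6,6)=1
t=7: f(7,-5)=6 f(7,-3)=21 f(7,-1)=35 f(7,1)=35 f(7,3)=21 f(7,5)=7 f(7,7)=1
t=8: f(8,-4)=27 f(8,-2)=56 f(8,0)=70 f(8,2)=56 f(8,4)=28 f(8,6)=8 f(8,8)=1
t=9: f(9,-5)=27 f(9,-3)=83 f(9,-1)=126 f(9,1)=126 f(9,3)=84 f(9,5)=36 f(9,7)=9 f(9,9)=1
t=10: f(10,-4)=110 f(10,-2)=209 f(10,0)=252 f(10,2)=210 f(10,4)=120 f(10,6)=45 f(10,8)=10 f(10,10)=1
t=11: f(11,-5)=110 f(11,-3)=319 f(11,-1)=461 f(11,1)=462 f(11,3)=330 f(11,5)=165 f(11,7)=55 f(11,9)=11 f(11,11)=1
t=12: f(12,-4)=429 f(12,-2)=780 f(12,0)=923 f(12,2)=792 f(12,4)=495 f(12,6)=220 f(12,8)=66 f(12,10)=12 f(12,12)=1
t=13: f(13,-5)=429 f(13,-3)=1209 f(13,-1)=1703 f(13,1)=1715 f(13,3)=1287 f(13,5)=715 f(13,7)=286 f(13,9)=78 f(13,11)=13 f(13,13)=1
t=14: f(14,-4)=1638 f(14,-2)=2912 f(14,0)=3418 f(14,2)=3002 f(14,4)=2002 f(14,6)=1001 f(14,8)=364 f(14,10)=91 f(14,12)=14 f(14,14)=1
t=15: f(15,-5)=1638 f(15,-3)=4550 f(15,-1)=6330 f(15,1)=6420 f(15,3)=5004 f(15,5)=3003 f(15,7)=1365 f(15,9)=455 f(15,11)=105 f(15,13)=15 f(15,15)=1
t=16: f(16,-4)=6188 f(16,-2)=10880 f(16,0)=12750 f(16,2)=11424 f(16,4)=8007 f(16,6)=4368 f(16,8)=1820 f(16,10)=560 f(16,12)=120 f(16,14)=16 f(16,16)=1
t=17: f(17,-5)=6188 f(17,-3)=17068 f(17,-1)=23630 f(17,1)=24174 f(17,3)=19431 f(17,5)=12375 f(17,7)=6188 f(17,9)=2380 f(17,11)=680 f(17,13)=136 f(17,15)=17 f(17,17)=1
t=18: f(18,-4)=23256 f(18,-2)=40698 f(18,0)=47804 f(18,2)=43605 f(18,4)=31806 f(18,6)=18563 f(18,8)=8568 f(18,10)=3060 f(18,12)=816 f(18,14)=153 f(18,16)=18 f(18,18)=1
t=19: f(19,-5)=23256 f(19,-3)=63954 f(19,-1)=88502 f(19,1)=91409 f(19,3)=75411 f(19,5)=50369 f(19,7)=27131 f(19,9)=11628 f(19,11)=3876 f(19,13)=969 f(19,15)=171 f(19,17)=19 f(19,19)=1
t=20: f(20,-4)=87210 f(20,-2)=152456 f(20,0)=179911 f(20,2)=166820 f(20,4)=125780 f(20,6)=77500 f(20,8)=38759 f(20,10)=15504 f(20,12)=4845 f(20,14)=1140 f(20,16)=190 f(20,18)=20 f(20,20)=1
t=21: f(21,-5)=87210 f(21,-3)=239666 f(21,-1)=332367 f(21,1)=346731 f(21,3)=292600 f(21,5)=203280 f(21,7)=116259 f(21,9)=54263 f(21,11)=20349 f(21,13)=5985 f(21,15)=1330 f(21,17)=210 f(21,19)=21 f(21,21)=1
t=22: f(22,-4)=326876 f(22,-2)=572033 f(22,0)=679098 f(22,2)=639331 f(22,4)=495880 f(22,6)=319539 f(22,8)=170522 f(22,10)=74612 f(22,12)=26334 f(22,14)=7315 f(22,16)=1540 f(22,18)=231 f(22,20)=22 f(22,22)=1
Σ_s f(22,s) = 3313334
P = 3313334/4194304 = 1656667/2097152

Answer: 1656667/2097152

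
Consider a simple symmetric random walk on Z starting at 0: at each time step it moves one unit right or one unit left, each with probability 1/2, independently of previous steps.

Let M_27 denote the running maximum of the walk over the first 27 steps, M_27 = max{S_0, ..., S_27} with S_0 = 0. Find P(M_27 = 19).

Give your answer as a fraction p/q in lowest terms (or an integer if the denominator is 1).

Let M_27 = max(S_0,...,S_27). Use the reflection principle: for j ≥ 1, #{paths with M_27 ≥ j} = #{S_27 ≥ j} + #{S_27 ≥ j+1}.
By reflection, #{M_27 ≥ 19} = #{S_27 ≥ 19} + #{S_27 ≥ 20} = 20854 + 3304 = 24158.
#{M_27 ≥ 20} = #{S_27 ≥ 20} + #{S_27 ≥ 21} = 3304 + 3304 = 6608.
#{M_27 = 19} = 24158 - 6608 = 17550.
P(M_27 = 19) = 17550/134217728 = 8775/67108864

Answer: 8775/67108864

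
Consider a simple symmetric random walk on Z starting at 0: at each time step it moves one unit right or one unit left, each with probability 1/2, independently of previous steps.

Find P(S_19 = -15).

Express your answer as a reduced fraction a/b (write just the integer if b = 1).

Answer: 171/524288

Derivation:
To reach position -15 after 19 steps: need 2 steps of +1 and 17 of -1.
Favorable paths: C(19,2) = 171
Total paths: 2^19 = 524288
P = 171/524288 = 171/524288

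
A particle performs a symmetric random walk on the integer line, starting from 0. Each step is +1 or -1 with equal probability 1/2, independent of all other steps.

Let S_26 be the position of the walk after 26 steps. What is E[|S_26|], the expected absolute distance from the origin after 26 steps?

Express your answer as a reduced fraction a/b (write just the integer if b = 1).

Answer: 16900975/4194304

Derivation:
S_26 takes values m ≡ 0 (mod 2) with |m| ≤ 26; P(S_26=m) = C(26,(26+m)/2)/2^26.
Total paths: 2^26 = 67108864
Distribution: P(S=-26)=1/67108864, P(S=-24)=26/67108864, P(S=-22)=325/67108864, P(S=-20)=2600/67108864, P(S=-18)=14950/67108864, P(S=-16)=65780/67108864, P(S=-14)=230230/67108864, P(S=-12)=657800/67108864, P(S=-10)=1562275/67108864, P(S=-8)=3124550/67108864, P(S=-6)=5311735/67108864, P(S=-4)=7726160/67108864, P(S=-2)=9657700/67108864, P(S=0)=10400600/67108864, P(S=2)=9657700/67108864, P(S=4)=7726160/67108864, P(S=6)=5311735/67108864, P(S=8)=3124550/67108864, P(S=10)=1562275/67108864, P(S=12)=657800/67108864, P(S=14)=230230/67108864, P(S=16)=65780/67108864, P(S=18)=14950/67108864, P(S=20)=2600/67108864, P(S=22)=325/67108864, P(S=24)=26/67108864, P(S=26)=1/67108864
E[|S_26|] = Σ_m |m|·P(S_26=m) = 270415600/67108864 = 16900975/4194304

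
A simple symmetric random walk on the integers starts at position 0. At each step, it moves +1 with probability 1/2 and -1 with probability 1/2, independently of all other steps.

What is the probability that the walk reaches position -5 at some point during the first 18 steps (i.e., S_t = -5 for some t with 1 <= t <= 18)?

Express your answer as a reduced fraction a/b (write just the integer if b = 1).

Count via complement. Let g(t,s) = #length-t paths at position s with S_1..S_t all ≠ -5.
g(t,s) = g(t-1,s-1) + g(t-1,s+1) for s ≠ -5; g(t,-5) = 0.
t=0: g(0,0)=1
t=1: g(1,-1)=1 g(1,1)=1
t=2: g(2,-2)=1 g(2,0)=2 g(2,2)=1
t=3: g(3,-3)=1 g(3,-1)=3 g(3,1)=3 g(3,3)=1
t=4: g(4,-4)=1 g(4,-2)=4 g(4,0)=6 g(4,2)=4 g(4,4)=1
t=5: g(5,-3)=5 g(5,-1)=10 g(5,1)=10 g(5,3)=5 g(5,5)=1
t=6: g(6,-4)=5 g(6,-2)=15 g(6,0)=20 g(6,2)=15 g(6,4)=6 g(6,6)=1
t=7: g(7,-3)=20 g(7,-1)=35 g(7,1)=35 g(7,3)=21 g(7,5)=7 g(7,7)=1
t=8: g(8,-4)=20 g(8,-2)=55 g(8,0)=70 g(8,2)=56 g(8,4)=28 g(8,6)=8 g(8,8)=1
t=9: g(9,-3)=75 g(9,-1)=125 g(9,1)=126 g(9,3)=84 g(9,5)=36 g(9,7)=9 g(9,9)=1
t=10: g(10,-4)=75 g(10,-2)=200 g(10,0)=251 g(10,2)=210 g(10,4)=120 g(10,6)=45 g(10,8)=10 g(10,10)=1
t=11: g(11,-3)=275 g(11,-1)=451 g(11,1)=461 g(11,3)=330 g(11,5)=165 g(11,7)=55 g(11,9)=11 g(11,11)=1
t=12: g(12,-4)=275 g(12,-2)=726 g(12,0)=912 g(12,2)=791 g(12,4)=495 g(12,6)=220 g(12,8)=66 g(12,10)=12 g(12,12)=1
t=13: g(13,-3)=1001 g(13,-1)=1638 g(13,1)=1703 g(13,3)=1286 g(13,5)=715 g(13,7)=286 g(13,9)=78 g(13,11)=13 g(13,13)=1
t=14: g(14,-4)=1001 g(14,-2)=2639 g(14,0)=3341 g(14,2)=2989 g(14,4)=2001 g(14,6)=1001 g(14,8)=364 g(14,10)=91 g(14,12)=14 g(14,14)=1
t=15: g(15,-3)=3640 g(15,-1)=5980 g(15,1)=6330 g(15,3)=4990 g(15,5)=3002 g(15,7)=1365 g(15,9)=455 g(15,11)=105 g(15,13)=15 g(15,15)=1
t=16: g(16,-4)=3640 g(16,-2)=9620 g(16,0)=12310 g(16,2)=11320 g(16,4)=7992 g(16,6)=4367 g(16,8)=1820 g(16,10)=560 g(16,12)=120 g(16,14)=16 g(16,16)=1
t=17: g(17,-3)=13260 g(17,-1)=21930 g(17,1)=23630 g(17,3)=19312 g(17,5)=12359 g(17,7)=6187 g(17,9)=2380 g(17,11)=680 g(17,13)=136 g(17,15)=17 g(17,17)=1
t=18: g(18,-4)=13260 g(18,-2)=35190 g(18,0)=45560 g(18,2)=42942 g(18,4)=31671 g(18,6)=18546 g(18,8)=8567 g(18,10)=3060 g(18,12)=816 g(18,14)=153 g(18,16)=18 g(18,18)=1
Paths never hitting -5: Σ_s g(18,s) = 199784
Paths hitting -5: 2^18 - 199784 = 62360
P = 62360/262144 = 7795/32768

Answer: 7795/32768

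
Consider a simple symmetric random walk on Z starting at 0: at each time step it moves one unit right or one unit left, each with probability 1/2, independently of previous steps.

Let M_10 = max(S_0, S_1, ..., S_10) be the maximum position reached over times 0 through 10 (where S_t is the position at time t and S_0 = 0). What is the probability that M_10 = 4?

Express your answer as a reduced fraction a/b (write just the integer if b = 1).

Let M_10 = max(S_0,...,S_10). Use the reflection principle: for j ≥ 1, #{paths with M_10 ≥ j} = #{S_10 ≥ j} + #{S_10 ≥ j+1}.
By reflection, #{M_10 ≥ 4} = #{S_10 ≥ 4} + #{S_10 ≥ 5} = 176 + 56 = 232.
#{M_10 ≥ 5} = #{S_10 ≥ 5} + #{S_10 ≥ 6} = 56 + 56 = 112.
#{M_10 = 4} = 232 - 112 = 120.
P(M_10 = 4) = 120/1024 = 15/128

Answer: 15/128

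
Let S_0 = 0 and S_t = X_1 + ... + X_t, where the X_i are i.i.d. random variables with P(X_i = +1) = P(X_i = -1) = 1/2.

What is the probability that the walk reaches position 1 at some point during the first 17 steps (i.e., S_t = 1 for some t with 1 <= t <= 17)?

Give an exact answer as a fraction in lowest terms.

Answer: 53381/65536

Derivation:
Count via complement. Let g(t,s) = #length-t paths at position s with S_1..S_t all ≠ 1.
g(t,s) = g(t-1,s-1) + g(t-1,s+1) for s ≠ 1; g(t,1) = 0.
t=0: g(0,0)=1
t=1: g(1,-1)=1
t=2: g(2,-2)=1 g(2,0)=1
t=3: g(3,-3)=1 g(3,-1)=2
t=4: g(4,-4)=1 g(4,-2)=3 g(4,0)=2
t=5: g(5,-5)=1 g(5,-3)=4 g(5,-1)=5
t=6: g(6,-6)=1 g(6,-4)=5 g(6,-2)=9 g(6,0)=5
t=7: g(7,-7)=1 g(7,-5)=6 g(7,-3)=14 g(7,-1)=14
t=8: g(8,-8)=1 g(8,-6)=7 g(8,-4)=20 g(8,-2)=28 g(8,0)=14
t=9: g(9,-9)=1 g(9,-7)=8 g(9,-5)=27 g(9,-3)=48 g(9,-1)=42
t=10: g(10,-10)=1 g(10,-8)=9 g(10,-6)=35 g(10,-4)=75 g(10,-2)=90 g(10,0)=42
t=11: g(11,-11)=1 g(11,-9)=10 g(11,-7)=44 g(11,-5)=110 g(11,-3)=165 g(11,-1)=132
t=12: g(12,-12)=1 g(12,-10)=11 g(12,-8)=54 g(12,-6)=154 g(12,-4)=275 g(12,-2)=297 g(12,0)=132
t=13: g(13,-13)=1 g(13,-11)=12 g(13,-9)=65 g(13,-7)=208 g(13,-5)=429 g(13,-3)=572 g(13,-1)=429
t=14: g(14,-14)=1 g(14,-12)=13 g(14,-10)=77 g(14,-8)=273 g(14,-6)=637 g(14,-4)=1001 g(14,-2)=1001 g(14,0)=429
t=15: g(15,-15)=1 g(15,-13)=14 g(15,-11)=90 g(15,-9)=350 g(15,-7)=910 g(15,-5)=1638 g(15,-3)=2002 g(15,-1)=1430
t=16: g(16,-16)=1 g(16,-14)=15 g(16,-12)=104 g(16,-10)=440 g(16,-8)=1260 g(16,-6)=2548 g(16,-4)=3640 g(16,-2)=3432 g(16,0)=1430
t=17: g(17,-17)=1 g(17,-15)=16 g(17,-13)=119 g(17,-11)=544 g(17,-9)=1700 g(17,-7)=3808 g(17,-5)=6188 g(17,-3)=7072 g(17,-1)=4862
Paths never hitting 1: Σ_s g(17,s) = 24310
Paths hitting 1: 2^17 - 24310 = 106762
P = 106762/131072 = 53381/65536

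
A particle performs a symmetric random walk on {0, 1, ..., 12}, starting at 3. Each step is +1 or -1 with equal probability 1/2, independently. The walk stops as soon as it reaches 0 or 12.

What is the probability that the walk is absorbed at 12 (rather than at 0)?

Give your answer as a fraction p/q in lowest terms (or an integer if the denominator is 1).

Symmetric walk (p = 1/2): the harmonic-function argument gives P(hit 12 before 0 | start at 3) = a/N.
P = 3/12 = 1/4

Answer: 1/4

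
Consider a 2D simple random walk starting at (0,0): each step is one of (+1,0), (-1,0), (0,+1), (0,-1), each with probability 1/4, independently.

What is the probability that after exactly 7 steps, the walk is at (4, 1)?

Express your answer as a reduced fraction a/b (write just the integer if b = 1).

Answer: 147/16384

Derivation:
Let h be the number of horizontal steps (so 7-h are vertical). To end at (4,1) need (h+4)/2 right-steps and ((7-h)+1)/2 up-steps.
Sum over h with 4 ≤ h ≤ 6, h ≡ 0 (mod 2), 7-h ≡ 1 (mod 2):
h=4: C(7,4)·C(4,4)·C(3,2) = 35·1·3 = 105
h=6: C(7,6)·C(6,5)·C(1,1) = 7·6·1 = 42
Total favorable: 147
Total paths: 4^7 = 16384
P = 147/16384 = 147/16384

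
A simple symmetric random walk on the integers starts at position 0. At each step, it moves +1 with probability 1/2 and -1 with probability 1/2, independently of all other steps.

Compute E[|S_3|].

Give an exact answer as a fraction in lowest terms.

Answer: 3/2

Derivation:
S_3 takes values m ≡ 1 (mod 2) with |m| ≤ 3; P(S_3=m) = C(3,(3+m)/2)/2^3.
Total paths: 2^3 = 8
Distribution: P(S=-3)=1/8, P(S=-1)=3/8, P(S=1)=3/8, P(S=3)=1/8
E[|S_3|] = Σ_m |m|·P(S_3=m) = 12/8 = 3/2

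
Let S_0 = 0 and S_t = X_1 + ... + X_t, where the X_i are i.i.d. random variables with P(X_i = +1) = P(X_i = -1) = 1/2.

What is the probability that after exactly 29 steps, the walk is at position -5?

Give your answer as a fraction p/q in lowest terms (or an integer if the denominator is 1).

To reach position -5 after 29 steps: need 12 steps of +1 and 17 of -1.
Favorable paths: C(29,12) = 51895935
Total paths: 2^29 = 536870912
P = 51895935/536870912 = 51895935/536870912

Answer: 51895935/536870912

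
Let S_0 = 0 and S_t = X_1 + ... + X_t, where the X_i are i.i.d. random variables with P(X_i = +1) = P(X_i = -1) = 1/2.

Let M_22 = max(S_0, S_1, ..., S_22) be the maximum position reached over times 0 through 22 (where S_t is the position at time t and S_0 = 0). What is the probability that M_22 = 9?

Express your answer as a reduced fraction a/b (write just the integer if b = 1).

Let M_22 = max(S_0,...,S_22). Use the reflection principle: for j ≥ 1, #{paths with M_22 ≥ j} = #{S_22 ≥ j} + #{S_22 ≥ j+1}.
By reflection, #{M_22 ≥ 9} = #{S_22 ≥ 9} + #{S_22 ≥ 10} = 110056 + 110056 = 220112.
#{M_22 ≥ 10} = #{S_22 ≥ 10} + #{S_22 ≥ 11} = 110056 + 35443 = 145499.
#{M_22 = 9} = 220112 - 145499 = 74613.
P(M_22 = 9) = 74613/4194304 = 74613/4194304

Answer: 74613/4194304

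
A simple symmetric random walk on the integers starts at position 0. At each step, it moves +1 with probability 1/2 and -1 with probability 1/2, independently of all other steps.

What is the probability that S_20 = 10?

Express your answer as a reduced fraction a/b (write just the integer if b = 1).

To reach position 10 after 20 steps: need 15 steps of +1 and 5 of -1.
Favorable paths: C(20,15) = 15504
Total paths: 2^20 = 1048576
P = 15504/1048576 = 969/65536

Answer: 969/65536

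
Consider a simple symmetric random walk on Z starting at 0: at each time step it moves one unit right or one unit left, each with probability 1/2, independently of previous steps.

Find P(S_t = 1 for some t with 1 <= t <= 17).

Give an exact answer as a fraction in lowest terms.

Answer: 53381/65536

Derivation:
Count via complement. Let g(t,s) = #length-t paths at position s with S_1..S_t all ≠ 1.
g(t,s) = g(t-1,s-1) + g(t-1,s+1) for s ≠ 1; g(t,1) = 0.
t=0: g(0,0)=1
t=1: g(1,-1)=1
t=2: g(2,-2)=1 g(2,0)=1
t=3: g(3,-3)=1 g(3,-1)=2
t=4: g(4,-4)=1 g(4,-2)=3 g(4,0)=2
t=5: g(5,-5)=1 g(5,-3)=4 g(5,-1)=5
t=6: g(6,-6)=1 g(6,-4)=5 g(6,-2)=9 g(6,0)=5
t=7: g(7,-7)=1 g(7,-5)=6 g(7,-3)=14 g(7,-1)=14
t=8: g(8,-8)=1 g(8,-6)=7 g(8,-4)=20 g(8,-2)=28 g(8,0)=14
t=9: g(9,-9)=1 g(9,-7)=8 g(9,-5)=27 g(9,-3)=48 g(9,-1)=42
t=10: g(10,-10)=1 g(10,-8)=9 g(10,-6)=35 g(10,-4)=75 g(10,-2)=90 g(10,0)=42
t=11: g(11,-11)=1 g(11,-9)=10 g(11,-7)=44 g(11,-5)=110 g(11,-3)=165 g(11,-1)=132
t=12: g(12,-12)=1 g(12,-10)=11 g(12,-8)=54 g(12,-6)=154 g(12,-4)=275 g(12,-2)=297 g(12,0)=132
t=13: g(13,-13)=1 g(13,-11)=12 g(13,-9)=65 g(13,-7)=208 g(13,-5)=429 g(13,-3)=572 g(13,-1)=429
t=14: g(14,-14)=1 g(14,-12)=13 g(14,-10)=77 g(14,-8)=273 g(14,-6)=637 g(14,-4)=1001 g(14,-2)=1001 g(14,0)=429
t=15: g(15,-15)=1 g(15,-13)=14 g(15,-11)=90 g(15,-9)=350 g(15,-7)=910 g(15,-5)=1638 g(15,-3)=2002 g(15,-1)=1430
t=16: g(16,-16)=1 g(16,-14)=15 g(16,-12)=104 g(16,-10)=440 g(16,-8)=1260 g(16,-6)=2548 g(16,-4)=3640 g(16,-2)=3432 g(16,0)=1430
t=17: g(17,-17)=1 g(17,-15)=16 g(17,-13)=119 g(17,-11)=544 g(17,-9)=1700 g(17,-7)=3808 g(17,-5)=6188 g(17,-3)=7072 g(17,-1)=4862
Paths never hitting 1: Σ_s g(17,s) = 24310
Paths hitting 1: 2^17 - 24310 = 106762
P = 106762/131072 = 53381/65536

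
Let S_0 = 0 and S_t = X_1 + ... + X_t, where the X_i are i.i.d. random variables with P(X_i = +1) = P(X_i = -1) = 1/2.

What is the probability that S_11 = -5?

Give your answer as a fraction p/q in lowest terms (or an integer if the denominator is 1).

To reach position -5 after 11 steps: need 3 steps of +1 and 8 of -1.
Favorable paths: C(11,3) = 165
Total paths: 2^11 = 2048
P = 165/2048 = 165/2048

Answer: 165/2048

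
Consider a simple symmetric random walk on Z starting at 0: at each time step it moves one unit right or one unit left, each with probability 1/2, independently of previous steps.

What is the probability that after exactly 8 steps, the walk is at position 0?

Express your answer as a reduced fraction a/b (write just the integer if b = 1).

To return to 0 after 8 steps: need exactly 4 steps of +1 and 4 of -1.
Favorable paths: C(8,4) = 70
Total paths: 2^8 = 256
P = 70/256 = 35/128

Answer: 35/128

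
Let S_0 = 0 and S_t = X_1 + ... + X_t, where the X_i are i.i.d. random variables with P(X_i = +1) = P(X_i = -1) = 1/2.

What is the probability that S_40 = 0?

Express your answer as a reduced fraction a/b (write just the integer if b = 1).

Answer: 34461632205/274877906944

Derivation:
To return to 0 after 40 steps: need exactly 20 steps of +1 and 20 of -1.
Favorable paths: C(40,20) = 137846528820
Total paths: 2^40 = 1099511627776
P = 137846528820/1099511627776 = 34461632205/274877906944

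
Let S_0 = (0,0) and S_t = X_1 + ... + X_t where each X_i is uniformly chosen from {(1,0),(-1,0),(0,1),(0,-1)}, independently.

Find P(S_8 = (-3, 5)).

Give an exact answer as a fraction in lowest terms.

Answer: 7/8192

Derivation:
Let h be the number of horizontal steps (so 8-h are vertical). To end at (-3,5) need (h-3)/2 right-steps and ((8-h)+5)/2 up-steps.
Sum over h with 3 ≤ h ≤ 3, h ≡ 1 (mod 2), 8-h ≡ 1 (mod 2):
h=3: C(8,3)·C(3,0)·C(5,5) = 56·1·1 = 56
Total favorable: 56
Total paths: 4^8 = 65536
P = 56/65536 = 7/8192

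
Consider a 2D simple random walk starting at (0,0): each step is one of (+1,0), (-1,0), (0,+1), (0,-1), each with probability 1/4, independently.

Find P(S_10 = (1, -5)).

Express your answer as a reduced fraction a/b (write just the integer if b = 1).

Answer: 675/131072

Derivation:
Let h be the number of horizontal steps (so 10-h are vertical). To end at (1,-5) need (h+1)/2 right-steps and ((10-h)-5)/2 up-steps.
Sum over h with 1 ≤ h ≤ 5, h ≡ 1 (mod 2), 10-h ≡ 1 (mod 2):
h=1: C(10,1)·C(1,1)·C(9,2) = 10·1·36 = 360
h=3: C(10,3)·C(3,2)·C(7,1) = 120·3·7 = 2520
h=5: C(10,5)·C(5,3)·C(5,0) = 252·10·1 = 2520
Total favorable: 5400
Total paths: 4^10 = 1048576
P = 5400/1048576 = 675/131072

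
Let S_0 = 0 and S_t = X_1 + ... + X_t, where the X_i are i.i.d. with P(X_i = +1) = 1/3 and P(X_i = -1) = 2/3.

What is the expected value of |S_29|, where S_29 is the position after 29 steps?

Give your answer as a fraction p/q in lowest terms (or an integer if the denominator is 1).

Answer: 224313154766801/22876792454961

Derivation:
S_29 takes values m ≡ 1 (mod 2) with |m| ≤ 29; P(S_29=m) = C(29,(29+m)/2) · (1/3)^((29+m)/2) · (2/3)^((29-m)/2).
Distribution: P(S=-29)=536870912/68630377364883, P(S=-27)=7784628224/68630377364883, P(S=-25)=54492397568/68630377364883, P(S=-23)=27246198784/7625597484987, P(S=-21)=88550146048/7625597484987, P(S=-19)=221375365120/7625597484987, P(S=-17)=442750730240/7625597484987, P(S=-15)=727376199680/7625597484987, P(S=-13)=1000142274560/7625597484987, P(S=-11)=3500497960960/22876792454961, P(S=-9)=3500497960960/22876792454961, P(S=-7)=3023157329920/22876792454961, P(S=-5)=755789332480/7625597484987, P(S=-3)=494169948160/7625597484987, P(S=-1)=282382827520/7625597484987, P(S=1)=141191413760/7625597484987, P(S=3)=61771243520/7625597484987, P(S=5)=23618416640/7625597484987, P(S=7)=23618416640/22876792454961, P(S=9)=6836910080/22876792454961, P(S=11)=1709227520/22876792454961, P(S=13)=122087680/7625597484987, P(S=15)=22197760/7625597484987, P(S=17)=3377920/7625597484987, P(S=19)=422240/7625597484987, P(S=21)=42224/7625597484987, P(S=23)=3248/7625597484987, P(S=25)=1624/68630377364883, P(S=27)=58/68630377364883, P(S=29)=1/68630377364883
E[|S_29|] = Σ_m |m|·P(S_29=m) = 224313154766801/22876792454961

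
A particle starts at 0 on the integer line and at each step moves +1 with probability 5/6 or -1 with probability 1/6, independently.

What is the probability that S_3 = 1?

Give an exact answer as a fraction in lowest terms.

Answer: 25/72

Derivation:
To reach position 1 after 3 steps: need 2 steps of +1 and 1 step of -1.
Number of such sequences: C(3,2) = 3
Each has probability (5/6)^2 · (1/6)^1 = 25/216
P = 3 · 25/216 = 25/72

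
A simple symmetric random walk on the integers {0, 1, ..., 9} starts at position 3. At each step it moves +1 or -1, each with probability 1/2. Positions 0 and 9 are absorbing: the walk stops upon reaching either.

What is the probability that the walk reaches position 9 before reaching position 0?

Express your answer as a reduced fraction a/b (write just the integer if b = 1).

Answer: 1/3

Derivation:
Symmetric walk (p = 1/2): the harmonic-function argument gives P(hit 9 before 0 | start at 3) = a/N.
P = 3/9 = 1/3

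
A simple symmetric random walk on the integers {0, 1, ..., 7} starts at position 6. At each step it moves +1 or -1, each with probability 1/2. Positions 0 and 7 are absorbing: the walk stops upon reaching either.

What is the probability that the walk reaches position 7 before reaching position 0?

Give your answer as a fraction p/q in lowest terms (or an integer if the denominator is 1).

Symmetric walk (p = 1/2): the harmonic-function argument gives P(hit 7 before 0 | start at 6) = a/N.
P = 6/7 = 6/7

Answer: 6/7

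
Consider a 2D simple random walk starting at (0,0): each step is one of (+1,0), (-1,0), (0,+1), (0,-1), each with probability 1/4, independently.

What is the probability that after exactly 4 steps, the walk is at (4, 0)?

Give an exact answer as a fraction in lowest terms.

Let h be the number of horizontal steps (so 4-h are vertical). To end at (4,0) need (h+4)/2 right-steps and ((4-h)+0)/2 up-steps.
Sum over h with 4 ≤ h ≤ 4, h ≡ 0 (mod 2), 4-h ≡ 0 (mod 2):
h=4: C(4,4)·C(4,4)·C(0,0) = 1·1·1 = 1
Total favorable: 1
Total paths: 4^4 = 256
P = 1/256 = 1/256

Answer: 1/256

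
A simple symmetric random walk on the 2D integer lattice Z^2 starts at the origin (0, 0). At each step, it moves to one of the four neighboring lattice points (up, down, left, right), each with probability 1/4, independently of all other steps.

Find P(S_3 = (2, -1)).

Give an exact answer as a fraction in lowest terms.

Answer: 3/64

Derivation:
Let h be the number of horizontal steps (so 3-h are vertical). To end at (2,-1) need (h+2)/2 right-steps and ((3-h)-1)/2 up-steps.
Sum over h with 2 ≤ h ≤ 2, h ≡ 0 (mod 2), 3-h ≡ 1 (mod 2):
h=2: C(3,2)·C(2,2)·C(1,0) = 3·1·1 = 3
Total favorable: 3
Total paths: 4^3 = 64
P = 3/64 = 3/64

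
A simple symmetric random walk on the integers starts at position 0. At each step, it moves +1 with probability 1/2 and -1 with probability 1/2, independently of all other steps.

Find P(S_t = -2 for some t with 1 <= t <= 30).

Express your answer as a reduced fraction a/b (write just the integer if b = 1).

Count via complement. Let g(t,s) = #length-t paths at position s with S_1..S_t all ≠ -2.
g(t,s) = g(t-1,s-1) + g(t-1,s+1) for s ≠ -2; g(t,-2) = 0.
t=0: g(0,0)=1
t=1: g(1,-1)=1 g(1,1)=1
t=2: g(2,0)=2 g(2,2)=1
t=3: g(3,-1)=2 g(3,1)=3 g(3,3)=1
t=4: g(4,0)=5 g(4,2)=4 g(4,4)=1
t=5: g(5,-1)=5 g(5,1)=9 g(5,3)=5 g(5,5)=1
t=6: g(6,0)=14 g(6,2)=14 g(6,4)=6 g(6,6)=1
t=7: g(7,-1)=14 g(7,1)=28 g(7,3)=20 g(7,5)=7 g(7,7)=1
t=8: g(8,0)=42 g(8,2)=48 g(8,4)=27 g(8,6)=8 g(8,8)=1
t=9: g(9,-1)=42 g(9,1)=90 g(9,3)=75 g(9,5)=35 g(9,7)=9 g(9,9)=1
t=10: g(10,0)=132 g(10,2)=165 g(10,4)=110 g(10,6)=44 g(10,8)=10 g(10,10)=1
t=11: g(11,-1)=132 g(11,1)=297 g(11,3)=275 g(11,5)=154 g(11,7)=54 g(11,9)=11 g(11,11)=1
t=12: g(12,0)=429 g(12,2)=572 g(12,4)=429 g(12,6)=208 g(12,8)=65 g(12,10)=12 g(12,12)=1
t=13: g(13,-1)=429 g(13,1)=1001 g(13,3)=1001 g(13,5)=637 g(13,7)=273 g(13,9)=77 g(13,11)=13 g(13,13)=1
t=14: g(14,0)=1430 g(14,2)=2002 g(14,4)=1638 g(14,6)=910 g(14,8)=350 g(14,10)=90 g(14,12)=14 g(14,14)=1
t=15: g(15,-1)=1430 g(15,1)=3432 g(15,3)=3640 g(15,5)=2548 g(15,7)=1260 g(15,9)=440 g(15,11)=104 g(15,13)=15 g(15,15)=1
t=16: g(16,0)=4862 g(16,2)=7072 g(16,4)=6188 g(16,6)=3808 g(16,8)=1700 g(16,10)=544 g(16,12)=119 g(16,14)=16 g(16,16)=1
t=17: g(17,-1)=4862 g(17,1)=11934 g(17,3)=13260 g(17,5)=9996 g(17,7)=5508 g(17,9)=2244 g(17,11)=663 g(17,13)=135 g(17,15)=17 g(17,17)=1
t=18: g(18,0)=16796 g(18,2)=25194 g(18,4)=23256 g(18,6)=15504 g(18,8)=7752 g(18,10)=2907 g(18,12)=798 g(18,14)=152 g(18,16)=18 g(18,18)=1
t=19: g(19,-1)=16796 g(19,1)=41990 g(19,3)=48450 g(19,5)=38760 g(19,7)=23256 g(19,9)=10659 g(19,11)=3705 g(19,13)=950 g(19,15)=170 g(19,17)=19 g(19,19)=1
t=20: g(20,0)=58786 g(20,2)=90440 g(20,4)=87210 g(20,6)=62016 g(20,8)=33915 g(20,10)=14364 g(20,12)=4655 g(20,14)=1120 g(20,16)=189 g(20,18)=20 g(20,20)=1
t=21: g(21,-1)=58786 g(21,1)=149226 g(21,3)=177650 g(21,5)=149226 g(21,7)=95931 g(21,9)=48279 g(21,11)=19019 g(21,13)=5775 g(21,15)=1309 g(21,17)=209 g(21,19)=21 g(21,21)=1
t=22: g(22,0)=208012 g(22,2)=326876 g(22,4)=326876 g(22,6)=245157 g(22,8)=144210 g(22,10)=67298 g(22,12)=24794 g(22,14)=7084 g(22,16)=1518 g(22,18)=230 g(22,20)=22 g(22,22)=1
t=23: g(23,-1)=208012 g(23,1)=534888 g(23,3)=653752 g(23,5)=572033 g(23,7)=389367 g(23,9)=211508 g(23,11)=92092 g(23,13)=31878 g(23,15)=8602 g(23,17)=1748 g(23,19)=252 g(23,21)=23 g(23,23)=1
t=24: g(24,0)=742900 g(24,2)=1188640 g(24,4)=1225785 g(24,6)=961400 g(24,8)=600875 g(24,10)=303600 g(24,12)=123970 g(24,14)=40480 g(24,16)=10350 g(24,18)=2000 g(24,20)=275 g(24,22)=24 g(24,24)=1
t=25: g(25,-1)=742900 g(25,1)=1931540 g(25,3)=2414425 g(25,5)=2187185 g(25,7)=1562275 g(25,9)=904475 g(25,11)=427570 g(25,13)=164450 g(25,15)=50830 g(25,17)=12350 g(25,19)=2275 g(25,21)=299 g(25,23)=25 g(25,25)=1
t=26: g(26,0)=2674440 g(26,2)=4345965 g(26,4)=4601610 g(26,6)=3749460 g(26,8)=2466750 g(26,10)=1332045 g(26,12)=592020 g(26,14)=215280 g(26,16)=63180 g(26,18)=14625 g(26,20)=2574 g(26,22)=324 g(26,24)=26 g(26,26)=1
t=27: g(27,-1)=2674440 g(27,1)=7020405 g(27,3)=8947575 g(27,5)=8351070 g(27,7)=6216210 g(27,9)=3798795 g(27,11)=1924065 g(27,13)=807300 g(27,15)=278460 g(27,17)=77805 g(27,19)=17199 g(27,21)=2898 g(27,23)=350 g(27,25)=27 g(27,27)=1
t=28: g(28,0)=9694845 g(28,2)=15967980 g(28,4)=17298645 g(28,6)=14567280 g(28,8)=10015005 g(28,10)=5722860 g(28,12)=2731365 g(28,14)=1085760 g(28,16)=356265 g(28,18)=95004 g(28,20)=20097 g(28,22)=3248 g(28,24)=377 g(28,26)=28 g(28,28)=1
t=29: g(29,-1)=9694845 g(29,1)=25662825 g(29,3)=33266625 g(29,5)=31865925 g(29,7)=24582285 g(29,9)=15737865 g(29,11)=8454225 g(29,13)=3817125 g(29,15)=1442025 g(29,17)=451269 g(29,19)=115101 g(29,21)=23345 g(29,23)=3625 g(29,25)=405 g(29,27)=29 g(29,29)=1
t=30: g(30,0)=35357670 g(30,2)=58929450 g(30,4)=65132550 g(30,6)=56448210 g(30,8)=40320150 g(30,10)=24192090 g(30,12)=12271350 g(30,14)=5259150 g(30,16)=1893294 g(30,18)=566370 g(30,20)=138446 g(30,22)=26970 g(30,24)=4030 g(30,26)=434 g(30,28)=30 g(30,30)=1
Paths never hitting -2: Σ_s g(30,s) = 300540195
Paths hitting -2: 2^30 - 300540195 = 773201629
P = 773201629/1073741824 = 773201629/1073741824

Answer: 773201629/1073741824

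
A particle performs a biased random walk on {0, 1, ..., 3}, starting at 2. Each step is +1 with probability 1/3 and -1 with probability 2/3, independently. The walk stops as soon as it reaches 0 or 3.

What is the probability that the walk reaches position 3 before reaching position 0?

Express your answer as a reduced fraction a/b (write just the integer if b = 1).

Answer: 3/7

Derivation:
Biased walk: p = 1/3, q = 2/3, r = q/p = 2
Gambler's ruin: P(hit 3 before 0 | start at 2) = (1 - r^a)/(1 - r^N)
r^2 = 4; r^3 = 8
P = (1 - 4) / (1 - 8) = -3 / -7 = 3/7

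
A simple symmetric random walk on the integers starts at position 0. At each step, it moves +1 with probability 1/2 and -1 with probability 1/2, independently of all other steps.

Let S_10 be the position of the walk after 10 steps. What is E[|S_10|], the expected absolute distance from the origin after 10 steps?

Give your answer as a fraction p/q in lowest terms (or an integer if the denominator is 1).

S_10 takes values m ≡ 0 (mod 2) with |m| ≤ 10; P(S_10=m) = C(10,(10+m)/2)/2^10.
Total paths: 2^10 = 1024
Distribution: P(S=-10)=1/1024, P(S=-8)=10/1024, P(S=-6)=45/1024, P(S=-4)=120/1024, P(S=-2)=210/1024, P(S=0)=252/1024, P(S=2)=210/1024, P(S=4)=120/1024, P(S=6)=45/1024, P(S=8)=10/1024, P(S=10)=1/1024
E[|S_10|] = Σ_m |m|·P(S_10=m) = 2520/1024 = 315/128

Answer: 315/128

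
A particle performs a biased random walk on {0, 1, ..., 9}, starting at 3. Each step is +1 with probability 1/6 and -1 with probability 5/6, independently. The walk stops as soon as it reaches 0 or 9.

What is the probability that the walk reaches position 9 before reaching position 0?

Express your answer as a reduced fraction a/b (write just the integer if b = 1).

Answer: 1/15751

Derivation:
Biased walk: p = 1/6, q = 5/6, r = q/p = 5
Gambler's ruin: P(hit 9 before 0 | start at 3) = (1 - r^a)/(1 - r^N)
r^3 = 125; r^9 = 1953125
P = (1 - 125) / (1 - 1953125) = -124 / -1953124 = 1/15751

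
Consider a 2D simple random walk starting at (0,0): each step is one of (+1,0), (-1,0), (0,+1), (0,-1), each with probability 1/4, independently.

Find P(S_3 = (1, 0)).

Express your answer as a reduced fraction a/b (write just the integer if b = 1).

Answer: 9/64

Derivation:
Let h be the number of horizontal steps (so 3-h are vertical). To end at (1,0) need (h+1)/2 right-steps and ((3-h)+0)/2 up-steps.
Sum over h with 1 ≤ h ≤ 3, h ≡ 1 (mod 2), 3-h ≡ 0 (mod 2):
h=1: C(3,1)·C(1,1)·C(2,1) = 3·1·2 = 6
h=3: C(3,3)·C(3,2)·C(0,0) = 1·3·1 = 3
Total favorable: 9
Total paths: 4^3 = 64
P = 9/64 = 9/64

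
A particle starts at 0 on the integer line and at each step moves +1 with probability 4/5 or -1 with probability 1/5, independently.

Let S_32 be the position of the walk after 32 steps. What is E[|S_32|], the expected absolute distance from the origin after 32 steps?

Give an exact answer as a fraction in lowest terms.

S_32 takes values m ≡ 0 (mod 2) with |m| ≤ 32; P(S_32=m) = C(32,(32+m)/2) · (4/5)^((32+m)/2) · (1/5)^((32-m)/2).
Distribution: P(S=-32)=1/23283064365386962890625, P(S=-30)=128/23283064365386962890625, P(S=-28)=7936/23283064365386962890625, P(S=-26)=63488/4656612873077392578125, P(S=-24)=1841152/4656612873077392578125, P(S=-22)=206209024/23283064365386962890625, P(S=-20)=3711762432/23283064365386962890625, P(S=-18)=55146184704/23283064365386962890625, P(S=-16)=27573092352/931322574615478515625, P(S=-14)=294112985088/931322574615478515625, P(S=-12)=13529197314048/4656612873077392578125, P(S=-10)=108233578512384/4656612873077392578125, P(S=-8)=757635049586688/4656612873077392578125, P(S=-6)=932473907183616/931322574615478515625, P(S=-4)=5062001210425344/931322574615478515625, P(S=-2)=121488029050208256/4656612873077392578125, P(S=0)=516324123463385088/4656612873077392578125, P(S=2)=1943808464803332096/4656612873077392578125, P(S=4)=1295872309868888064/931322574615478515625, P(S=6)=3819413123824091136/931322574615478515625, P(S=8)=49652370609713184768/4656612873077392578125, P(S=10)=113491132822201565184/4656612873077392578125, P(S=12)=226982265644403130368/4656612873077392578125, P(S=14)=78950353267618480128/931322574615478515625, P(S=16)=118425529901427720192/931322574615478515625, P(S=18)=3789616956845687046144/23283064365386962890625, P(S=20)=4081125953526124511232/23283064365386962890625, P(S=22)=3627667514245444009984/23283064365386962890625, P(S=24)=518238216320777715712/4656612873077392578125, P(S=26)=285924533142498050048/4656612873077392578125, P(S=28)=571849066284996100096/23283064365386962890625, P(S=30)=147573952589676412928/23283064365386962890625, P(S=32)=18446744073709551616/23283064365386962890625
E[|S_32|] = Σ_m |m|·P(S_32=m) = 89407726201234251260064/4656612873077392578125

Answer: 89407726201234251260064/4656612873077392578125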